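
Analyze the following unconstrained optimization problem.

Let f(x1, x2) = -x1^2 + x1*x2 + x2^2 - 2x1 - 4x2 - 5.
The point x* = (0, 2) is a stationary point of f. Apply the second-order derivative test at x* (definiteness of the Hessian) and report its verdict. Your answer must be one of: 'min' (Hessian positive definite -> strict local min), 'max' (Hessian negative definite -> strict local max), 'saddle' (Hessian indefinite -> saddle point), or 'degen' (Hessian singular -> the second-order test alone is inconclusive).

Compute the Hessian H = grad^2 f:
  H = [[-2, 1], [1, 2]]
Verify stationarity: grad f(x*) = H x* + g = (0, 0).
Eigenvalues of H: -2.2361, 2.2361.
Eigenvalues have mixed signs, so H is indefinite -> x* is a saddle point.

saddle


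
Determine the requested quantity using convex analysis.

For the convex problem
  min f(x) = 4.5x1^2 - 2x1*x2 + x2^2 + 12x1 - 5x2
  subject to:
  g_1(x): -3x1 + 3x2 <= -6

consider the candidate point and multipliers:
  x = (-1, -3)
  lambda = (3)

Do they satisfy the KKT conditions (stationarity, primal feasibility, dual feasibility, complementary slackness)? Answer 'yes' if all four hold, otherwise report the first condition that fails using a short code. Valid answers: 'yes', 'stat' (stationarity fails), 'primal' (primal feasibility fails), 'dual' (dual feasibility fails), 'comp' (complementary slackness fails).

Gradient of f: grad f(x) = Q x + c = (9, -9)
Constraint values g_i(x) = a_i^T x - b_i:
  g_1((-1, -3)) = 0
Stationarity residual: grad f(x) + sum_i lambda_i a_i = (0, 0)
  -> stationarity OK
Primal feasibility (all g_i <= 0): OK
Dual feasibility (all lambda_i >= 0): OK
Complementary slackness (lambda_i * g_i(x) = 0 for all i): OK

Verdict: yes, KKT holds.

yes


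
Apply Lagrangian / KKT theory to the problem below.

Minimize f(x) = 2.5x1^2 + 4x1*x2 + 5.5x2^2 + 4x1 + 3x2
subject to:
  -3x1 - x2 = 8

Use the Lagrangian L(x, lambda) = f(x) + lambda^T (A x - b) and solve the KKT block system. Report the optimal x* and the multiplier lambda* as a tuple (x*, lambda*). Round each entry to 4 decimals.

Form the Lagrangian:
  L(x, lambda) = (1/2) x^T Q x + c^T x + lambda^T (A x - b)
Stationarity (grad_x L = 0): Q x + c + A^T lambda = 0.
Primal feasibility: A x = b.

This gives the KKT block system:
  [ Q   A^T ] [ x     ]   [-c ]
  [ A    0  ] [ lambda ] = [ b ]

Solving the linear system:
  x*      = (-2.8375, 0.5125)
  lambda* = (-2.7125)
  f(x*)   = 5.9437

x* = (-2.8375, 0.5125), lambda* = (-2.7125)


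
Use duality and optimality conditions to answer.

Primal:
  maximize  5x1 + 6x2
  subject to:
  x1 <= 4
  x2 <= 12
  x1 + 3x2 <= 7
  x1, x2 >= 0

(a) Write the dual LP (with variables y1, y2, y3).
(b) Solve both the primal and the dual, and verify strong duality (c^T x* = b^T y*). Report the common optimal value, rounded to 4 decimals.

The standard primal-dual pair for 'max c^T x s.t. A x <= b, x >= 0' is:
  Dual:  min b^T y  s.t.  A^T y >= c,  y >= 0.

So the dual LP is:
  minimize  4y1 + 12y2 + 7y3
  subject to:
    y1 + y3 >= 5
    y2 + 3y3 >= 6
    y1, y2, y3 >= 0

Solving the primal: x* = (4, 1).
  primal value c^T x* = 26.
Solving the dual: y* = (3, 0, 2).
  dual value b^T y* = 26.
Strong duality: c^T x* = b^T y*. Confirmed.

26


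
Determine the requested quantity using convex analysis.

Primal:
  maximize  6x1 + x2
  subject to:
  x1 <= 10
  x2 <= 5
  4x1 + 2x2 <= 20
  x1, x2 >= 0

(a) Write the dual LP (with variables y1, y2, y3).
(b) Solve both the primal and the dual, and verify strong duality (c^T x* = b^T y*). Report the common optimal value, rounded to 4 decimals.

The standard primal-dual pair for 'max c^T x s.t. A x <= b, x >= 0' is:
  Dual:  min b^T y  s.t.  A^T y >= c,  y >= 0.

So the dual LP is:
  minimize  10y1 + 5y2 + 20y3
  subject to:
    y1 + 4y3 >= 6
    y2 + 2y3 >= 1
    y1, y2, y3 >= 0

Solving the primal: x* = (5, 0).
  primal value c^T x* = 30.
Solving the dual: y* = (0, 0, 1.5).
  dual value b^T y* = 30.
Strong duality: c^T x* = b^T y*. Confirmed.

30


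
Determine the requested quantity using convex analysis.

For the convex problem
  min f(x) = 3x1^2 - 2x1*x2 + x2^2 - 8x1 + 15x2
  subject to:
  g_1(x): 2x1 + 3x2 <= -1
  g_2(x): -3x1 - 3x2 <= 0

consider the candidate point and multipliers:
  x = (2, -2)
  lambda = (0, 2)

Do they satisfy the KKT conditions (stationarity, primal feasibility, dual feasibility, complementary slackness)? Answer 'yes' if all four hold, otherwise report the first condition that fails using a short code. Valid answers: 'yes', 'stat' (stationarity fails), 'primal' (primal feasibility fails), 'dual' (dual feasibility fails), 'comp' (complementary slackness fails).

Gradient of f: grad f(x) = Q x + c = (8, 7)
Constraint values g_i(x) = a_i^T x - b_i:
  g_1((2, -2)) = -1
  g_2((2, -2)) = 0
Stationarity residual: grad f(x) + sum_i lambda_i a_i = (2, 1)
  -> stationarity FAILS
Primal feasibility (all g_i <= 0): OK
Dual feasibility (all lambda_i >= 0): OK
Complementary slackness (lambda_i * g_i(x) = 0 for all i): OK

Verdict: the first failing condition is stationarity -> stat.

stat


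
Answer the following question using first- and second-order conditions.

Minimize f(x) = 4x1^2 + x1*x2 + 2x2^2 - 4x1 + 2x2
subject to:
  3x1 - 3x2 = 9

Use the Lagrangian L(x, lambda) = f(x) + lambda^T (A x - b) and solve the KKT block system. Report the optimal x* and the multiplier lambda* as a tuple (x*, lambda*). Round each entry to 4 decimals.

Form the Lagrangian:
  L(x, lambda) = (1/2) x^T Q x + c^T x + lambda^T (A x - b)
Stationarity (grad_x L = 0): Q x + c + A^T lambda = 0.
Primal feasibility: A x = b.

This gives the KKT block system:
  [ Q   A^T ] [ x     ]   [-c ]
  [ A    0  ] [ lambda ] = [ b ]

Solving the linear system:
  x*      = (1.2143, -1.7857)
  lambda* = (-1.3095)
  f(x*)   = 1.6786

x* = (1.2143, -1.7857), lambda* = (-1.3095)


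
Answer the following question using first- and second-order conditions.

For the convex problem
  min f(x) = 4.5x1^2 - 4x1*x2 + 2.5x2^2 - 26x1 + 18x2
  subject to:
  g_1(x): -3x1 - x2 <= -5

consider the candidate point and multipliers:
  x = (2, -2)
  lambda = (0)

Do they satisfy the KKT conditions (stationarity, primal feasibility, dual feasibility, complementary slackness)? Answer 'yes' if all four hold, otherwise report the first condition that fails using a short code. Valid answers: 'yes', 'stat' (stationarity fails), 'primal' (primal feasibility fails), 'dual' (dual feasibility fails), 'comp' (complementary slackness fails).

Gradient of f: grad f(x) = Q x + c = (0, 0)
Constraint values g_i(x) = a_i^T x - b_i:
  g_1((2, -2)) = 1
Stationarity residual: grad f(x) + sum_i lambda_i a_i = (0, 0)
  -> stationarity OK
Primal feasibility (all g_i <= 0): FAILS
Dual feasibility (all lambda_i >= 0): OK
Complementary slackness (lambda_i * g_i(x) = 0 for all i): OK

Verdict: the first failing condition is primal_feasibility -> primal.

primal


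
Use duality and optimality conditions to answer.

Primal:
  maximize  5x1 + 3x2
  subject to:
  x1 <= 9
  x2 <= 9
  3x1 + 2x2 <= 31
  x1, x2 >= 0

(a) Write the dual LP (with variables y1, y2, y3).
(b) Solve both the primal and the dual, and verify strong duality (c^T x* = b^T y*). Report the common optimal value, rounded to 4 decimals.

The standard primal-dual pair for 'max c^T x s.t. A x <= b, x >= 0' is:
  Dual:  min b^T y  s.t.  A^T y >= c,  y >= 0.

So the dual LP is:
  minimize  9y1 + 9y2 + 31y3
  subject to:
    y1 + 3y3 >= 5
    y2 + 2y3 >= 3
    y1, y2, y3 >= 0

Solving the primal: x* = (9, 2).
  primal value c^T x* = 51.
Solving the dual: y* = (0.5, 0, 1.5).
  dual value b^T y* = 51.
Strong duality: c^T x* = b^T y*. Confirmed.

51


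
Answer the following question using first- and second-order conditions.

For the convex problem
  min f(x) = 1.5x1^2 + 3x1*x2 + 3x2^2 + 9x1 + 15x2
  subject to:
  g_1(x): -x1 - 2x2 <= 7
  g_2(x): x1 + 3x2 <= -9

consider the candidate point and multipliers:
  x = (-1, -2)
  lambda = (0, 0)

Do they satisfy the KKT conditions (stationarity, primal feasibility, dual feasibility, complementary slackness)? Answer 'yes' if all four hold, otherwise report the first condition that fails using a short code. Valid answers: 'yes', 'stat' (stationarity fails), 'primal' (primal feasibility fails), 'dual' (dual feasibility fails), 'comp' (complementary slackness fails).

Gradient of f: grad f(x) = Q x + c = (0, 0)
Constraint values g_i(x) = a_i^T x - b_i:
  g_1((-1, -2)) = -2
  g_2((-1, -2)) = 2
Stationarity residual: grad f(x) + sum_i lambda_i a_i = (0, 0)
  -> stationarity OK
Primal feasibility (all g_i <= 0): FAILS
Dual feasibility (all lambda_i >= 0): OK
Complementary slackness (lambda_i * g_i(x) = 0 for all i): OK

Verdict: the first failing condition is primal_feasibility -> primal.

primal


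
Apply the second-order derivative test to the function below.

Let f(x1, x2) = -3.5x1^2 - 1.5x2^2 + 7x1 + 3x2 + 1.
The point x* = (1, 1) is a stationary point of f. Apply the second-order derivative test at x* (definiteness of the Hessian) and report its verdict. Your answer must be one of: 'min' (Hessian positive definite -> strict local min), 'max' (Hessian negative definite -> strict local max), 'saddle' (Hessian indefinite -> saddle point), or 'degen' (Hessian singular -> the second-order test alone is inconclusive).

Compute the Hessian H = grad^2 f:
  H = [[-7, 0], [0, -3]]
Verify stationarity: grad f(x*) = H x* + g = (0, 0).
Eigenvalues of H: -7, -3.
Both eigenvalues < 0, so H is negative definite -> x* is a strict local max.

max


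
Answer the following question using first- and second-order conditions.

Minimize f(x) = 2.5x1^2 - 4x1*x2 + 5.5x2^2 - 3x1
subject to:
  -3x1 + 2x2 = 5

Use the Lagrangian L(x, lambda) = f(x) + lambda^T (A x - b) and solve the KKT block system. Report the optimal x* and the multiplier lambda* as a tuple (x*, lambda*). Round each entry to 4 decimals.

Form the Lagrangian:
  L(x, lambda) = (1/2) x^T Q x + c^T x + lambda^T (A x - b)
Stationarity (grad_x L = 0): Q x + c + A^T lambda = 0.
Primal feasibility: A x = b.

This gives the KKT block system:
  [ Q   A^T ] [ x     ]   [-c ]
  [ A    0  ] [ lambda ] = [ b ]

Solving the linear system:
  x*      = (-1.5915, 0.1127)
  lambda* = (-3.8028)
  f(x*)   = 11.8944

x* = (-1.5915, 0.1127), lambda* = (-3.8028)


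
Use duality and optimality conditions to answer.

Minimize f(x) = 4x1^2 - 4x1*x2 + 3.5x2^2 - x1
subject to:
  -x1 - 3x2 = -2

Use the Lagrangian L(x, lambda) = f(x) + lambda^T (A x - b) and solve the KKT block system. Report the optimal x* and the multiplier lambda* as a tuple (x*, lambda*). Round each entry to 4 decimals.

Form the Lagrangian:
  L(x, lambda) = (1/2) x^T Q x + c^T x + lambda^T (A x - b)
Stationarity (grad_x L = 0): Q x + c + A^T lambda = 0.
Primal feasibility: A x = b.

This gives the KKT block system:
  [ Q   A^T ] [ x     ]   [-c ]
  [ A    0  ] [ lambda ] = [ b ]

Solving the linear system:
  x*      = (0.4563, 0.5146)
  lambda* = (0.5922)
  f(x*)   = 0.3641

x* = (0.4563, 0.5146), lambda* = (0.5922)


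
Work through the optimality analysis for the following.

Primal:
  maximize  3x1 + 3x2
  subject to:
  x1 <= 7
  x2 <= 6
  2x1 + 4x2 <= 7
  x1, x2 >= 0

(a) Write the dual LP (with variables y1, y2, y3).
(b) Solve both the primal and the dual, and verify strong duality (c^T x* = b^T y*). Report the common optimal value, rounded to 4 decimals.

The standard primal-dual pair for 'max c^T x s.t. A x <= b, x >= 0' is:
  Dual:  min b^T y  s.t.  A^T y >= c,  y >= 0.

So the dual LP is:
  minimize  7y1 + 6y2 + 7y3
  subject to:
    y1 + 2y3 >= 3
    y2 + 4y3 >= 3
    y1, y2, y3 >= 0

Solving the primal: x* = (3.5, 0).
  primal value c^T x* = 10.5.
Solving the dual: y* = (0, 0, 1.5).
  dual value b^T y* = 10.5.
Strong duality: c^T x* = b^T y*. Confirmed.

10.5


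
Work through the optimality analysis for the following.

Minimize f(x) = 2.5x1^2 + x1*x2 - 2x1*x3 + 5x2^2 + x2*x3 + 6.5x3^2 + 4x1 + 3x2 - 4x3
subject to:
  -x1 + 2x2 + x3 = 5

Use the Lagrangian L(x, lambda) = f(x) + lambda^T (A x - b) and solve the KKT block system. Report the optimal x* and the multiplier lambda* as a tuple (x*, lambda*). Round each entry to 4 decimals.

Form the Lagrangian:
  L(x, lambda) = (1/2) x^T Q x + c^T x + lambda^T (A x - b)
Stationarity (grad_x L = 0): Q x + c + A^T lambda = 0.
Primal feasibility: A x = b.

This gives the KKT block system:
  [ Q   A^T ] [ x     ]   [-c ]
  [ A    0  ] [ lambda ] = [ b ]

Solving the linear system:
  x*      = (-2.2087, 1.2039, 0.3835)
  lambda* = (-6.6068)
  f(x*)   = 13.1383

x* = (-2.2087, 1.2039, 0.3835), lambda* = (-6.6068)


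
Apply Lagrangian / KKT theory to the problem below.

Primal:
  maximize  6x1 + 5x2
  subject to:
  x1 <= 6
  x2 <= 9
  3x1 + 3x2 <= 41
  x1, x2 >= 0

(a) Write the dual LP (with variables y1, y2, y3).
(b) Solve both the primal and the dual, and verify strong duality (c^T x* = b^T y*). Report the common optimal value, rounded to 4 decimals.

The standard primal-dual pair for 'max c^T x s.t. A x <= b, x >= 0' is:
  Dual:  min b^T y  s.t.  A^T y >= c,  y >= 0.

So the dual LP is:
  minimize  6y1 + 9y2 + 41y3
  subject to:
    y1 + 3y3 >= 6
    y2 + 3y3 >= 5
    y1, y2, y3 >= 0

Solving the primal: x* = (6, 7.6667).
  primal value c^T x* = 74.3333.
Solving the dual: y* = (1, 0, 1.6667).
  dual value b^T y* = 74.3333.
Strong duality: c^T x* = b^T y*. Confirmed.

74.3333


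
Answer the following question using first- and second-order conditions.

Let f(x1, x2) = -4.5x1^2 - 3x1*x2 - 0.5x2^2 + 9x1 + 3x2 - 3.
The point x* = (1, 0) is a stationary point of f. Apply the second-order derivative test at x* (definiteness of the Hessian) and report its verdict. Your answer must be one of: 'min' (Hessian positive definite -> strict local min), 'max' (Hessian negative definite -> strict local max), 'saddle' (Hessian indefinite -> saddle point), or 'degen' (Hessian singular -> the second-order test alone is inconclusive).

Compute the Hessian H = grad^2 f:
  H = [[-9, -3], [-3, -1]]
Verify stationarity: grad f(x*) = H x* + g = (0, 0).
Eigenvalues of H: -10, 0.
H has a zero eigenvalue (singular; negative semidefinite but not definite), so H is neither positive definite, negative definite, nor indefinite. The second-order test alone is inconclusive -> degen.
(Indeed, f is constant along the null direction of H through x*, so x* is not a strict local extremum.)

degen


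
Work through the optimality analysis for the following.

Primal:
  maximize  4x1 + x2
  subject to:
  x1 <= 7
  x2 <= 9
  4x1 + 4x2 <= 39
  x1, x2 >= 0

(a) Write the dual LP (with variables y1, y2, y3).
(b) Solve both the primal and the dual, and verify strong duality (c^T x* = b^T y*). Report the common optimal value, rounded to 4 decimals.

The standard primal-dual pair for 'max c^T x s.t. A x <= b, x >= 0' is:
  Dual:  min b^T y  s.t.  A^T y >= c,  y >= 0.

So the dual LP is:
  minimize  7y1 + 9y2 + 39y3
  subject to:
    y1 + 4y3 >= 4
    y2 + 4y3 >= 1
    y1, y2, y3 >= 0

Solving the primal: x* = (7, 2.75).
  primal value c^T x* = 30.75.
Solving the dual: y* = (3, 0, 0.25).
  dual value b^T y* = 30.75.
Strong duality: c^T x* = b^T y*. Confirmed.

30.75


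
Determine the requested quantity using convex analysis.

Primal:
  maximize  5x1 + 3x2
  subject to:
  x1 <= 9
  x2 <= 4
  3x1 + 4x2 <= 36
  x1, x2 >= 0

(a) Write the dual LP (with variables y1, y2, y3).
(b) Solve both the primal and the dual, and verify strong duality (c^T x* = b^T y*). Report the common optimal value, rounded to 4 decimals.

The standard primal-dual pair for 'max c^T x s.t. A x <= b, x >= 0' is:
  Dual:  min b^T y  s.t.  A^T y >= c,  y >= 0.

So the dual LP is:
  minimize  9y1 + 4y2 + 36y3
  subject to:
    y1 + 3y3 >= 5
    y2 + 4y3 >= 3
    y1, y2, y3 >= 0

Solving the primal: x* = (9, 2.25).
  primal value c^T x* = 51.75.
Solving the dual: y* = (2.75, 0, 0.75).
  dual value b^T y* = 51.75.
Strong duality: c^T x* = b^T y*. Confirmed.

51.75


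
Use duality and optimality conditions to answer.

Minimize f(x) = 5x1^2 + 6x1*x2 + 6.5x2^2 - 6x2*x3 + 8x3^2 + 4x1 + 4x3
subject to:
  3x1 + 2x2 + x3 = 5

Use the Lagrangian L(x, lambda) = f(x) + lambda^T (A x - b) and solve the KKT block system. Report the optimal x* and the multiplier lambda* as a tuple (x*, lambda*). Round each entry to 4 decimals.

Form the Lagrangian:
  L(x, lambda) = (1/2) x^T Q x + c^T x + lambda^T (A x - b)
Stationarity (grad_x L = 0): Q x + c + A^T lambda = 0.
Primal feasibility: A x = b.

This gives the KKT block system:
  [ Q   A^T ] [ x     ]   [-c ]
  [ A    0  ] [ lambda ] = [ b ]

Solving the linear system:
  x*      = (1.1161, 0.6343, 0.383)
  lambda* = (-6.3224)
  f(x*)   = 18.8042

x* = (1.1161, 0.6343, 0.383), lambda* = (-6.3224)


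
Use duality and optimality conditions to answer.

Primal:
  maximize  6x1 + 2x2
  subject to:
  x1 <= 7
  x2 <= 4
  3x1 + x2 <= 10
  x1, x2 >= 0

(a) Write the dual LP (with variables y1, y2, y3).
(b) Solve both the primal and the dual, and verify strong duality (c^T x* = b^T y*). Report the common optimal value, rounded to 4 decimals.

The standard primal-dual pair for 'max c^T x s.t. A x <= b, x >= 0' is:
  Dual:  min b^T y  s.t.  A^T y >= c,  y >= 0.

So the dual LP is:
  minimize  7y1 + 4y2 + 10y3
  subject to:
    y1 + 3y3 >= 6
    y2 + y3 >= 2
    y1, y2, y3 >= 0

Solving the primal: x* = (3.3333, 0).
  primal value c^T x* = 20.
Solving the dual: y* = (0, 0, 2).
  dual value b^T y* = 20.
Strong duality: c^T x* = b^T y*. Confirmed.

20


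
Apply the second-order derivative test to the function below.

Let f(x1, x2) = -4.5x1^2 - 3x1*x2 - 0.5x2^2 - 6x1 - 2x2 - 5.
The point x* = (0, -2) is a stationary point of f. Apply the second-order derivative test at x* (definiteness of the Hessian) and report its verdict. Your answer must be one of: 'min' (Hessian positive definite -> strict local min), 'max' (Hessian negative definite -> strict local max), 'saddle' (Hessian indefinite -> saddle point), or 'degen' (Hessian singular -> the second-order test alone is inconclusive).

Compute the Hessian H = grad^2 f:
  H = [[-9, -3], [-3, -1]]
Verify stationarity: grad f(x*) = H x* + g = (0, 0).
Eigenvalues of H: -10, 0.
H has a zero eigenvalue (singular; negative semidefinite but not definite), so H is neither positive definite, negative definite, nor indefinite. The second-order test alone is inconclusive -> degen.
(Indeed, f is constant along the null direction of H through x*, so x* is not a strict local extremum.)

degen


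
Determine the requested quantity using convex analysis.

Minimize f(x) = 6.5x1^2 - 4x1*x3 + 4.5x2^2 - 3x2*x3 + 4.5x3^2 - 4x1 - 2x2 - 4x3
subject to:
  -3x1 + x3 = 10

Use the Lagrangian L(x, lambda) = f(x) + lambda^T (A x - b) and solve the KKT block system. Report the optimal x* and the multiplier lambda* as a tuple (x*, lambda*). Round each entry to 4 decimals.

Form the Lagrangian:
  L(x, lambda) = (1/2) x^T Q x + c^T x + lambda^T (A x - b)
Stationarity (grad_x L = 0): Q x + c + A^T lambda = 0.
Primal feasibility: A x = b.

This gives the KKT block system:
  [ Q   A^T ] [ x     ]   [-c ]
  [ A    0  ] [ lambda ] = [ b ]

Solving the linear system:
  x*      = (-2.9836, 0.5719, 1.0492)
  lambda* = (-15.6612)
  f(x*)   = 81.6029

x* = (-2.9836, 0.5719, 1.0492), lambda* = (-15.6612)


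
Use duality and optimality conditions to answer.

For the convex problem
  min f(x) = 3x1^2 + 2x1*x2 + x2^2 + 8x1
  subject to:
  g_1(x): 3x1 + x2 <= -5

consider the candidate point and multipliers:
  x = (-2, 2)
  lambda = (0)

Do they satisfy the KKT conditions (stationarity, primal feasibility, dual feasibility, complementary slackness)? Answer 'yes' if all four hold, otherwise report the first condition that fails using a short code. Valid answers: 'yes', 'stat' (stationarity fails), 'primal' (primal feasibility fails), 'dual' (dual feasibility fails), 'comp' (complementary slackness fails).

Gradient of f: grad f(x) = Q x + c = (0, 0)
Constraint values g_i(x) = a_i^T x - b_i:
  g_1((-2, 2)) = 1
Stationarity residual: grad f(x) + sum_i lambda_i a_i = (0, 0)
  -> stationarity OK
Primal feasibility (all g_i <= 0): FAILS
Dual feasibility (all lambda_i >= 0): OK
Complementary slackness (lambda_i * g_i(x) = 0 for all i): OK

Verdict: the first failing condition is primal_feasibility -> primal.

primal


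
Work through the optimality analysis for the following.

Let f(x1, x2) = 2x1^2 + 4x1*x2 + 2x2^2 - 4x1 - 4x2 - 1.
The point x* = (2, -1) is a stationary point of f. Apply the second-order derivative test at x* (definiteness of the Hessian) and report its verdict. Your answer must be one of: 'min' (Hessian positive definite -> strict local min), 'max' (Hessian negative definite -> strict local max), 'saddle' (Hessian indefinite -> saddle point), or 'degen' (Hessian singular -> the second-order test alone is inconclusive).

Compute the Hessian H = grad^2 f:
  H = [[4, 4], [4, 4]]
Verify stationarity: grad f(x*) = H x* + g = (0, 0).
Eigenvalues of H: 0, 8.
H has a zero eigenvalue (singular; positive semidefinite but not definite), so H is neither positive definite, negative definite, nor indefinite. The second-order test alone is inconclusive -> degen.
(Indeed, f is constant along the null direction of H through x*, so x* is not a strict local extremum.)

degen


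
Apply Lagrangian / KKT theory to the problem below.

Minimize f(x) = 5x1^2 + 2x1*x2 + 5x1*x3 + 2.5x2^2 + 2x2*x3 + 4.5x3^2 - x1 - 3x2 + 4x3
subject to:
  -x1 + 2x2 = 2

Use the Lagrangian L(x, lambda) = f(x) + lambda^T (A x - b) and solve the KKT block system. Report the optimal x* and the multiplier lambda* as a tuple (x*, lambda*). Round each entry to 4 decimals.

Form the Lagrangian:
  L(x, lambda) = (1/2) x^T Q x + c^T x + lambda^T (A x - b)
Stationarity (grad_x L = 0): Q x + c + A^T lambda = 0.
Primal feasibility: A x = b.

This gives the KKT block system:
  [ Q   A^T ] [ x     ]   [-c ]
  [ A    0  ] [ lambda ] = [ b ]

Solving the linear system:
  x*      = (0.2162, 1.1081, -0.8108)
  lambda* = (-0.6757)
  f(x*)   = -2.7162

x* = (0.2162, 1.1081, -0.8108), lambda* = (-0.6757)


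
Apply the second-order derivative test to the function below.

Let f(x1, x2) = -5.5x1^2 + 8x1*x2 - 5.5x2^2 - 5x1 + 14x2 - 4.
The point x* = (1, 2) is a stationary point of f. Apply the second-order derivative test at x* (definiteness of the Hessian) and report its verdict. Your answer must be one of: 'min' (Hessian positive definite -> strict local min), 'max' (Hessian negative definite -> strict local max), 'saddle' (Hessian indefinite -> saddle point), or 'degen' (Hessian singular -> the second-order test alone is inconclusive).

Compute the Hessian H = grad^2 f:
  H = [[-11, 8], [8, -11]]
Verify stationarity: grad f(x*) = H x* + g = (0, 0).
Eigenvalues of H: -19, -3.
Both eigenvalues < 0, so H is negative definite -> x* is a strict local max.

max


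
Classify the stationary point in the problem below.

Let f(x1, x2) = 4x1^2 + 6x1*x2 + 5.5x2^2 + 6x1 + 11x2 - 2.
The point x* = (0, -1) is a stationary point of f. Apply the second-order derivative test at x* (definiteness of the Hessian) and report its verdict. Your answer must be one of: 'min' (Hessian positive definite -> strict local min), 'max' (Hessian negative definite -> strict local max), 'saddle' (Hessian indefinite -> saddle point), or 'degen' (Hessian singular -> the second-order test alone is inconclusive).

Compute the Hessian H = grad^2 f:
  H = [[8, 6], [6, 11]]
Verify stationarity: grad f(x*) = H x* + g = (0, 0).
Eigenvalues of H: 3.3153, 15.6847.
Both eigenvalues > 0, so H is positive definite -> x* is a strict local min.

min


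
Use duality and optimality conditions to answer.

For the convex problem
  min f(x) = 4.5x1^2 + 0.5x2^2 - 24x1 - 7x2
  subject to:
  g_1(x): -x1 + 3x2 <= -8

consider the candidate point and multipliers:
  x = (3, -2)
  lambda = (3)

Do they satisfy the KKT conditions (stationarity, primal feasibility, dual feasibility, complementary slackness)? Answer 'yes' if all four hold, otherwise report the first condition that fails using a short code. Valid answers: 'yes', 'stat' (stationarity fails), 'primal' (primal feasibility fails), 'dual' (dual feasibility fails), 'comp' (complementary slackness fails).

Gradient of f: grad f(x) = Q x + c = (3, -9)
Constraint values g_i(x) = a_i^T x - b_i:
  g_1((3, -2)) = -1
Stationarity residual: grad f(x) + sum_i lambda_i a_i = (0, 0)
  -> stationarity OK
Primal feasibility (all g_i <= 0): OK
Dual feasibility (all lambda_i >= 0): OK
Complementary slackness (lambda_i * g_i(x) = 0 for all i): FAILS

Verdict: the first failing condition is complementary_slackness -> comp.

comp


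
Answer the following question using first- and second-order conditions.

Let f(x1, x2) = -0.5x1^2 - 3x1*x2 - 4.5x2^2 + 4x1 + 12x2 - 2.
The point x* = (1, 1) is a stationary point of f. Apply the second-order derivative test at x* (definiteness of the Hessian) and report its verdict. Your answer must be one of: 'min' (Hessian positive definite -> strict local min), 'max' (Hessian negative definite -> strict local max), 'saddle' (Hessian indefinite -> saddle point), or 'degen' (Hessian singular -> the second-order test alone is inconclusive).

Compute the Hessian H = grad^2 f:
  H = [[-1, -3], [-3, -9]]
Verify stationarity: grad f(x*) = H x* + g = (0, 0).
Eigenvalues of H: -10, 0.
H has a zero eigenvalue (singular; negative semidefinite but not definite), so H is neither positive definite, negative definite, nor indefinite. The second-order test alone is inconclusive -> degen.
(Indeed, f is constant along the null direction of H through x*, so x* is not a strict local extremum.)

degen


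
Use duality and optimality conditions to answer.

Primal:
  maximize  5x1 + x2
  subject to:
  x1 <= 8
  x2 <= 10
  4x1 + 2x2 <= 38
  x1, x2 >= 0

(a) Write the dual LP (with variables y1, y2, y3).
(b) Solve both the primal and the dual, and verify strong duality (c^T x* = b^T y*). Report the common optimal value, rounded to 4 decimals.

The standard primal-dual pair for 'max c^T x s.t. A x <= b, x >= 0' is:
  Dual:  min b^T y  s.t.  A^T y >= c,  y >= 0.

So the dual LP is:
  minimize  8y1 + 10y2 + 38y3
  subject to:
    y1 + 4y3 >= 5
    y2 + 2y3 >= 1
    y1, y2, y3 >= 0

Solving the primal: x* = (8, 3).
  primal value c^T x* = 43.
Solving the dual: y* = (3, 0, 0.5).
  dual value b^T y* = 43.
Strong duality: c^T x* = b^T y*. Confirmed.

43


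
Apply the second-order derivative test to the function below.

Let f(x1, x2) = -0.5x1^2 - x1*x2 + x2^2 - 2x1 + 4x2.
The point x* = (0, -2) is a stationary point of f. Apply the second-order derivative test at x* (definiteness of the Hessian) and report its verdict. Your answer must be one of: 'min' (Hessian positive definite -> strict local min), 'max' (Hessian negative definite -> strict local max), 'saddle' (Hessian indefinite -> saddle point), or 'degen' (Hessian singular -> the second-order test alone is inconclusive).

Compute the Hessian H = grad^2 f:
  H = [[-1, -1], [-1, 2]]
Verify stationarity: grad f(x*) = H x* + g = (0, 0).
Eigenvalues of H: -1.3028, 2.3028.
Eigenvalues have mixed signs, so H is indefinite -> x* is a saddle point.

saddle


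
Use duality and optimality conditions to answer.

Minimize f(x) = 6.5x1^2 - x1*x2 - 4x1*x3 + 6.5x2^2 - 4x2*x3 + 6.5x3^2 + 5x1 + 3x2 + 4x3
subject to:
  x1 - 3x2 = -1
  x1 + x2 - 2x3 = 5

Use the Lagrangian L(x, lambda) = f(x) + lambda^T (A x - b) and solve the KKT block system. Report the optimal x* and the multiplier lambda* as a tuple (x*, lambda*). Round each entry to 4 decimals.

Form the Lagrangian:
  L(x, lambda) = (1/2) x^T Q x + c^T x + lambda^T (A x - b)
Stationarity (grad_x L = 0): Q x + c + A^T lambda = 0.
Primal feasibility: A x = b.

This gives the KKT block system:
  [ Q   A^T ] [ x     ]   [-c ]
  [ A    0  ] [ lambda ] = [ b ]

Solving the linear system:
  x*      = (-0.0893, 0.3036, -2.3929)
  lambda* = (0.875, -13.9821)
  f(x*)   = 30.8393

x* = (-0.0893, 0.3036, -2.3929), lambda* = (0.875, -13.9821)


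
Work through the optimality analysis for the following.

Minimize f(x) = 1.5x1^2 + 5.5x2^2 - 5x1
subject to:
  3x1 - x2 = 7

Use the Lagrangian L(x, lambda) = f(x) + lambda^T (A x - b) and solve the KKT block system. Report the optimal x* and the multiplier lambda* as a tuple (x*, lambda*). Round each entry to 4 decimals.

Form the Lagrangian:
  L(x, lambda) = (1/2) x^T Q x + c^T x + lambda^T (A x - b)
Stationarity (grad_x L = 0): Q x + c + A^T lambda = 0.
Primal feasibility: A x = b.

This gives the KKT block system:
  [ Q   A^T ] [ x     ]   [-c ]
  [ A    0  ] [ lambda ] = [ b ]

Solving the linear system:
  x*      = (2.3137, -0.0588)
  lambda* = (-0.6471)
  f(x*)   = -3.5196

x* = (2.3137, -0.0588), lambda* = (-0.6471)


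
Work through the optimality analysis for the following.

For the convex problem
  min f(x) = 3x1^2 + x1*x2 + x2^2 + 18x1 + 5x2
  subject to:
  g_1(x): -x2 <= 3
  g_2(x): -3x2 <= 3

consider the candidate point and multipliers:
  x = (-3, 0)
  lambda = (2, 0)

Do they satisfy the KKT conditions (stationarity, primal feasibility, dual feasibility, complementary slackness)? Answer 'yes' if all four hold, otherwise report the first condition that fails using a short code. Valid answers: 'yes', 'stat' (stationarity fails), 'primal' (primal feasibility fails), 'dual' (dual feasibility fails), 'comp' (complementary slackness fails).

Gradient of f: grad f(x) = Q x + c = (0, 2)
Constraint values g_i(x) = a_i^T x - b_i:
  g_1((-3, 0)) = -3
  g_2((-3, 0)) = -3
Stationarity residual: grad f(x) + sum_i lambda_i a_i = (0, 0)
  -> stationarity OK
Primal feasibility (all g_i <= 0): OK
Dual feasibility (all lambda_i >= 0): OK
Complementary slackness (lambda_i * g_i(x) = 0 for all i): FAILS

Verdict: the first failing condition is complementary_slackness -> comp.

comp


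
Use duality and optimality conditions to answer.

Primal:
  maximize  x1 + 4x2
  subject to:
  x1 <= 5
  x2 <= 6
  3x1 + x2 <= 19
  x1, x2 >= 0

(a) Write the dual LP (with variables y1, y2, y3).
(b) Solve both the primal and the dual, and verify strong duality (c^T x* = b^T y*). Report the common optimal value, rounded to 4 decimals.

The standard primal-dual pair for 'max c^T x s.t. A x <= b, x >= 0' is:
  Dual:  min b^T y  s.t.  A^T y >= c,  y >= 0.

So the dual LP is:
  minimize  5y1 + 6y2 + 19y3
  subject to:
    y1 + 3y3 >= 1
    y2 + y3 >= 4
    y1, y2, y3 >= 0

Solving the primal: x* = (4.3333, 6).
  primal value c^T x* = 28.3333.
Solving the dual: y* = (0, 3.6667, 0.3333).
  dual value b^T y* = 28.3333.
Strong duality: c^T x* = b^T y*. Confirmed.

28.3333


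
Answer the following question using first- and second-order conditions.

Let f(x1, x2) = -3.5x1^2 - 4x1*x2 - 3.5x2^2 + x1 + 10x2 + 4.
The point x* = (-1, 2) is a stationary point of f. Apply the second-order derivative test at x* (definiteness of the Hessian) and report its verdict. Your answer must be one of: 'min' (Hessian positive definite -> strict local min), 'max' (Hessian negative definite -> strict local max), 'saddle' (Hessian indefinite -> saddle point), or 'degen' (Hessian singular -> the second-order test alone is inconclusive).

Compute the Hessian H = grad^2 f:
  H = [[-7, -4], [-4, -7]]
Verify stationarity: grad f(x*) = H x* + g = (0, 0).
Eigenvalues of H: -11, -3.
Both eigenvalues < 0, so H is negative definite -> x* is a strict local max.

max


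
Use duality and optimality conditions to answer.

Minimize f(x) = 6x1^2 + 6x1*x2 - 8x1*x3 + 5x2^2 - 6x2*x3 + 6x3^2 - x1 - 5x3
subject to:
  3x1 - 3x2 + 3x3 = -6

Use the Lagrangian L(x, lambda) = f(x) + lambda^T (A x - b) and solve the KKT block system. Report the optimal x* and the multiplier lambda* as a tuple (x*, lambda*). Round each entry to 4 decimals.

Form the Lagrangian:
  L(x, lambda) = (1/2) x^T Q x + c^T x + lambda^T (A x - b)
Stationarity (grad_x L = 0): Q x + c + A^T lambda = 0.
Primal feasibility: A x = b.

This gives the KKT block system:
  [ Q   A^T ] [ x     ]   [-c ]
  [ A    0  ] [ lambda ] = [ b ]

Solving the linear system:
  x*      = (-0.9048, 0.9762, -0.119)
  lambda* = (1.6825)
  f(x*)   = 5.7976

x* = (-0.9048, 0.9762, -0.119), lambda* = (1.6825)


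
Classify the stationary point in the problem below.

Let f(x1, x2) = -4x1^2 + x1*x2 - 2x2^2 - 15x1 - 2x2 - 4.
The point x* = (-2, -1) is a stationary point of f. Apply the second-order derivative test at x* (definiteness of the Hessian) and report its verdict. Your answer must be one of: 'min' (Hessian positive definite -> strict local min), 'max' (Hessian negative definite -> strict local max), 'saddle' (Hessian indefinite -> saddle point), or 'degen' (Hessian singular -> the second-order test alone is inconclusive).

Compute the Hessian H = grad^2 f:
  H = [[-8, 1], [1, -4]]
Verify stationarity: grad f(x*) = H x* + g = (0, 0).
Eigenvalues of H: -8.2361, -3.7639.
Both eigenvalues < 0, so H is negative definite -> x* is a strict local max.

max


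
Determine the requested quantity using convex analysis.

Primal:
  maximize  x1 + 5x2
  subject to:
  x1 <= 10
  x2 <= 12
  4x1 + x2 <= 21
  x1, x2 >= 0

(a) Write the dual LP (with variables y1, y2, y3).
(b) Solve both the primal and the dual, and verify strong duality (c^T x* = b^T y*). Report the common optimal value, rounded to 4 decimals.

The standard primal-dual pair for 'max c^T x s.t. A x <= b, x >= 0' is:
  Dual:  min b^T y  s.t.  A^T y >= c,  y >= 0.

So the dual LP is:
  minimize  10y1 + 12y2 + 21y3
  subject to:
    y1 + 4y3 >= 1
    y2 + y3 >= 5
    y1, y2, y3 >= 0

Solving the primal: x* = (2.25, 12).
  primal value c^T x* = 62.25.
Solving the dual: y* = (0, 4.75, 0.25).
  dual value b^T y* = 62.25.
Strong duality: c^T x* = b^T y*. Confirmed.

62.25


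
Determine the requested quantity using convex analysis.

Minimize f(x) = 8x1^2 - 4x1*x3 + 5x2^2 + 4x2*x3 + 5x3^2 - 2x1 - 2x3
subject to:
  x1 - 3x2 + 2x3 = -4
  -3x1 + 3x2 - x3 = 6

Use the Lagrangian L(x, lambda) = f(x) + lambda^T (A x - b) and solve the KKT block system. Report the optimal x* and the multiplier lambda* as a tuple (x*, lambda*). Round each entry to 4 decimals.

Form the Lagrangian:
  L(x, lambda) = (1/2) x^T Q x + c^T x + lambda^T (A x - b)
Stationarity (grad_x L = 0): Q x + c + A^T lambda = 0.
Primal feasibility: A x = b.

This gives the KKT block system:
  [ Q   A^T ] [ x     ]   [-c ]
  [ A    0  ] [ lambda ] = [ b ]

Solving the linear system:
  x*      = (-1.1129, 0.8118, -0.2259)
  lambda* = (-5.8447, -8.2494)
  f(x*)   = 14.3976

x* = (-1.1129, 0.8118, -0.2259), lambda* = (-5.8447, -8.2494)


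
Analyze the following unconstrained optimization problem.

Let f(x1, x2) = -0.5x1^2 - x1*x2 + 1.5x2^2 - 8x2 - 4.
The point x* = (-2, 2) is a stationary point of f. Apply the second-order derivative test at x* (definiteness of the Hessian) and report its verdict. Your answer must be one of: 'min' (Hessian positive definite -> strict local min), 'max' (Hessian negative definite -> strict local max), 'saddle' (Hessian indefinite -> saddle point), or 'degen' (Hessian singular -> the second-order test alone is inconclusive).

Compute the Hessian H = grad^2 f:
  H = [[-1, -1], [-1, 3]]
Verify stationarity: grad f(x*) = H x* + g = (0, 0).
Eigenvalues of H: -1.2361, 3.2361.
Eigenvalues have mixed signs, so H is indefinite -> x* is a saddle point.

saddle


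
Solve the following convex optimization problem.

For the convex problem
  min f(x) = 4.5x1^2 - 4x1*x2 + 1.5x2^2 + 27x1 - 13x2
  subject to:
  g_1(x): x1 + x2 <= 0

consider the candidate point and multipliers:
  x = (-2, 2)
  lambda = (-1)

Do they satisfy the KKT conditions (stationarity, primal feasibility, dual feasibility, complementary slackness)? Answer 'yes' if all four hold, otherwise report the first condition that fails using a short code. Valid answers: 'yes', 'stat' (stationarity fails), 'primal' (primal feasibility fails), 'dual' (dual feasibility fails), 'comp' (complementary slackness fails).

Gradient of f: grad f(x) = Q x + c = (1, 1)
Constraint values g_i(x) = a_i^T x - b_i:
  g_1((-2, 2)) = 0
Stationarity residual: grad f(x) + sum_i lambda_i a_i = (0, 0)
  -> stationarity OK
Primal feasibility (all g_i <= 0): OK
Dual feasibility (all lambda_i >= 0): FAILS
Complementary slackness (lambda_i * g_i(x) = 0 for all i): OK

Verdict: the first failing condition is dual_feasibility -> dual.

dual


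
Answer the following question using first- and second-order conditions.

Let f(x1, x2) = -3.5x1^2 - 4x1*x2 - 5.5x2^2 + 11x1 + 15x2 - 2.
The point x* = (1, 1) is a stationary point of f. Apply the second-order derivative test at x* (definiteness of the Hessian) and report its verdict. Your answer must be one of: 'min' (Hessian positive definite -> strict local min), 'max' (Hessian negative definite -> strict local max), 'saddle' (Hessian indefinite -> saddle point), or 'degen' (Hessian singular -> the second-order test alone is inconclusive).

Compute the Hessian H = grad^2 f:
  H = [[-7, -4], [-4, -11]]
Verify stationarity: grad f(x*) = H x* + g = (0, 0).
Eigenvalues of H: -13.4721, -4.5279.
Both eigenvalues < 0, so H is negative definite -> x* is a strict local max.

max


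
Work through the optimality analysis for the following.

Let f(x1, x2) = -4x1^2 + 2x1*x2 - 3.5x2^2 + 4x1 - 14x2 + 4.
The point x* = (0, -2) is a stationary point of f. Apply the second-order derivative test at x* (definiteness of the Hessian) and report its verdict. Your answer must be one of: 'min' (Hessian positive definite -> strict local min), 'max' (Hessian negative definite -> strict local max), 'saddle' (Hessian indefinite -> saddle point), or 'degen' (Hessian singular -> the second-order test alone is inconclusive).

Compute the Hessian H = grad^2 f:
  H = [[-8, 2], [2, -7]]
Verify stationarity: grad f(x*) = H x* + g = (0, 0).
Eigenvalues of H: -9.5616, -5.4384.
Both eigenvalues < 0, so H is negative definite -> x* is a strict local max.

max


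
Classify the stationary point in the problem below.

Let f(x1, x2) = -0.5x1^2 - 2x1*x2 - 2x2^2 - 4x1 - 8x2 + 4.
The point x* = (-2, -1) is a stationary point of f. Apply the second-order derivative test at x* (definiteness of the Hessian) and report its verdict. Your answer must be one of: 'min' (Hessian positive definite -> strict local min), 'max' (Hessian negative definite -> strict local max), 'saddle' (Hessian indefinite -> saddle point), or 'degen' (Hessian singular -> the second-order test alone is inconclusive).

Compute the Hessian H = grad^2 f:
  H = [[-1, -2], [-2, -4]]
Verify stationarity: grad f(x*) = H x* + g = (0, 0).
Eigenvalues of H: -5, 0.
H has a zero eigenvalue (singular; negative semidefinite but not definite), so H is neither positive definite, negative definite, nor indefinite. The second-order test alone is inconclusive -> degen.
(Indeed, f is constant along the null direction of H through x*, so x* is not a strict local extremum.)

degen


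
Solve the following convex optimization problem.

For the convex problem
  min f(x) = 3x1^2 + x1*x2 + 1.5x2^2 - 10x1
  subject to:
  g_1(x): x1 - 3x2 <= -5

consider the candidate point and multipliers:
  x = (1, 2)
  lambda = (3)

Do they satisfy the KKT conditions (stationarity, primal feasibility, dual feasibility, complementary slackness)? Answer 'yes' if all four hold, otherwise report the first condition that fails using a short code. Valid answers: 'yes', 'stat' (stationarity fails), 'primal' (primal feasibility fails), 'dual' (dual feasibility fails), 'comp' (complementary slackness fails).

Gradient of f: grad f(x) = Q x + c = (-2, 7)
Constraint values g_i(x) = a_i^T x - b_i:
  g_1((1, 2)) = 0
Stationarity residual: grad f(x) + sum_i lambda_i a_i = (1, -2)
  -> stationarity FAILS
Primal feasibility (all g_i <= 0): OK
Dual feasibility (all lambda_i >= 0): OK
Complementary slackness (lambda_i * g_i(x) = 0 for all i): OK

Verdict: the first failing condition is stationarity -> stat.

stat


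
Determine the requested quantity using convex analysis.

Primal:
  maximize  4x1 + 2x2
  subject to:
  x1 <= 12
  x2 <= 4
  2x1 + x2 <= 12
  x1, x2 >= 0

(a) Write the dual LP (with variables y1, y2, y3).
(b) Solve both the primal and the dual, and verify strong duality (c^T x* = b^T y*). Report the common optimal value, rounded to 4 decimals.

The standard primal-dual pair for 'max c^T x s.t. A x <= b, x >= 0' is:
  Dual:  min b^T y  s.t.  A^T y >= c,  y >= 0.

So the dual LP is:
  minimize  12y1 + 4y2 + 12y3
  subject to:
    y1 + 2y3 >= 4
    y2 + y3 >= 2
    y1, y2, y3 >= 0

Solving the primal: x* = (6, 0).
  primal value c^T x* = 24.
Solving the dual: y* = (0, 0, 2).
  dual value b^T y* = 24.
Strong duality: c^T x* = b^T y*. Confirmed.

24
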